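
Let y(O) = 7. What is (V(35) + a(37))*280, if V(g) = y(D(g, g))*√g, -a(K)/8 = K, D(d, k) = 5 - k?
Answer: -82880 + 1960*√35 ≈ -71285.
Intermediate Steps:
a(K) = -8*K
V(g) = 7*√g
(V(35) + a(37))*280 = (7*√35 - 8*37)*280 = (7*√35 - 296)*280 = (-296 + 7*√35)*280 = -82880 + 1960*√35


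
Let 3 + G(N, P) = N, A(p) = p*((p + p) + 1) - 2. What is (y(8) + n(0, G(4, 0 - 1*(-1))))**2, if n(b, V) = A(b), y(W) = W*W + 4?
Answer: 4356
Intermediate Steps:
A(p) = -2 + p*(1 + 2*p) (A(p) = p*(2*p + 1) - 2 = p*(1 + 2*p) - 2 = -2 + p*(1 + 2*p))
y(W) = 4 + W**2 (y(W) = W**2 + 4 = 4 + W**2)
G(N, P) = -3 + N
n(b, V) = -2 + b + 2*b**2
(y(8) + n(0, G(4, 0 - 1*(-1))))**2 = ((4 + 8**2) + (-2 + 0 + 2*0**2))**2 = ((4 + 64) + (-2 + 0 + 2*0))**2 = (68 + (-2 + 0 + 0))**2 = (68 - 2)**2 = 66**2 = 4356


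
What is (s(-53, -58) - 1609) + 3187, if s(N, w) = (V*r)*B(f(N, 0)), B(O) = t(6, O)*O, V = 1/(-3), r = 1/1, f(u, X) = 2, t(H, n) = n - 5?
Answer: 1580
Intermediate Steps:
t(H, n) = -5 + n
r = 1
V = -⅓ (V = 1*(-⅓) = -⅓ ≈ -0.33333)
B(O) = O*(-5 + O) (B(O) = (-5 + O)*O = O*(-5 + O))
s(N, w) = 2 (s(N, w) = (-⅓*1)*(2*(-5 + 2)) = -2*(-3)/3 = -⅓*(-6) = 2)
(s(-53, -58) - 1609) + 3187 = (2 - 1609) + 3187 = -1607 + 3187 = 1580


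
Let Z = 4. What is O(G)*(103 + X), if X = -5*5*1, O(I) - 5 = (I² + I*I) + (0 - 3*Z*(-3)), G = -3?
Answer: 4602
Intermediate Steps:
O(I) = 41 + 2*I² (O(I) = 5 + ((I² + I*I) + (0 - 3*4*(-3))) = 5 + ((I² + I²) + (0 - 12*(-3))) = 5 + (2*I² + (0 + 36)) = 5 + (2*I² + 36) = 5 + (36 + 2*I²) = 41 + 2*I²)
X = -25 (X = -25*1 = -25)
O(G)*(103 + X) = (41 + 2*(-3)²)*(103 - 25) = (41 + 2*9)*78 = (41 + 18)*78 = 59*78 = 4602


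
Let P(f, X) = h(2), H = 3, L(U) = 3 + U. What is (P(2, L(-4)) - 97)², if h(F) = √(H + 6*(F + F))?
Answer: 9436 - 582*√3 ≈ 8428.0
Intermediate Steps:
h(F) = √(3 + 12*F) (h(F) = √(3 + 6*(F + F)) = √(3 + 6*(2*F)) = √(3 + 12*F))
P(f, X) = 3*√3 (P(f, X) = √(3 + 12*2) = √(3 + 24) = √27 = 3*√3)
(P(2, L(-4)) - 97)² = (3*√3 - 97)² = (-97 + 3*√3)²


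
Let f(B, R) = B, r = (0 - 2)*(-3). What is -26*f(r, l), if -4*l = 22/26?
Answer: -156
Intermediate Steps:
r = 6 (r = -2*(-3) = 6)
l = -11/52 (l = -11/(2*26) = -1/4*11/13 = -11/52 ≈ -0.21154)
-26*f(r, l) = -26*6 = -156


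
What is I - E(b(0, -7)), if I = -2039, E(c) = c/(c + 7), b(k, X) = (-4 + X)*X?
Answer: -24479/12 ≈ -2039.9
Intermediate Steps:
b(k, X) = X*(-4 + X)
E(c) = c/(7 + c)
I - E(b(0, -7)) = -2039 - (-7*(-4 - 7))/(7 - 7*(-4 - 7)) = -2039 - (-7*(-11))/(7 - 7*(-11)) = -2039 - 77/(7 + 77) = -2039 - 77/84 = -2039 - 1*11/12 = -2039 - 11/12 = -24479/12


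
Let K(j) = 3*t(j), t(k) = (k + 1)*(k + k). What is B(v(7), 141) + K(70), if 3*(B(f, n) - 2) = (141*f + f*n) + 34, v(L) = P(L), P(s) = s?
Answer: 91474/3 ≈ 30491.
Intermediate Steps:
t(k) = 2*k*(1 + k) (t(k) = (1 + k)*(2*k) = 2*k*(1 + k))
v(L) = L
B(f, n) = 40/3 + 47*f + f*n/3 (B(f, n) = 2 + ((141*f + f*n) + 34)/3 = 2 + (34 + 141*f + f*n)/3 = 2 + (34/3 + 47*f + f*n/3) = 40/3 + 47*f + f*n/3)
K(j) = 6*j*(1 + j) (K(j) = 3*(2*j*(1 + j)) = 6*j*(1 + j))
B(v(7), 141) + K(70) = (40/3 + 47*7 + (⅓)*7*141) + 6*70*(1 + 70) = (40/3 + 329 + 329) + 6*70*71 = 2014/3 + 29820 = 91474/3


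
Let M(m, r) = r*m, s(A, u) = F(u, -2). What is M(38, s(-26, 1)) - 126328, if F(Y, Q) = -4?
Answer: -126480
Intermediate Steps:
s(A, u) = -4
M(m, r) = m*r
M(38, s(-26, 1)) - 126328 = 38*(-4) - 126328 = -152 - 126328 = -126480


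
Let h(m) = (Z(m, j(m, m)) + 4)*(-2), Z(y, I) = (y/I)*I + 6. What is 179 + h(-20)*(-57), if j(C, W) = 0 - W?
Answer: -961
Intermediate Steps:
j(C, W) = -W
Z(y, I) = 6 + y (Z(y, I) = (y/I)*I + 6 = y + 6 = 6 + y)
h(m) = -20 - 2*m (h(m) = ((6 + m) + 4)*(-2) = (10 + m)*(-2) = -20 - 2*m)
179 + h(-20)*(-57) = 179 + (-20 - 2*(-20))*(-57) = 179 + (-20 + 40)*(-57) = 179 + 20*(-57) = 179 - 1140 = -961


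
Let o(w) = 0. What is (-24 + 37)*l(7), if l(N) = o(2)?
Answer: 0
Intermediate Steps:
l(N) = 0
(-24 + 37)*l(7) = (-24 + 37)*0 = 13*0 = 0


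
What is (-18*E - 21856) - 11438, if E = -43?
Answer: -32520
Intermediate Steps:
(-18*E - 21856) - 11438 = (-18*(-43) - 21856) - 11438 = (774 - 21856) - 11438 = -21082 - 11438 = -32520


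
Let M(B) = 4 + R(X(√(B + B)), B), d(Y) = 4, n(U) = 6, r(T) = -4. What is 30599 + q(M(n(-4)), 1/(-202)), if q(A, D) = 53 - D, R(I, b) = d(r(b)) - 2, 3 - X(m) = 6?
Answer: 6191705/202 ≈ 30652.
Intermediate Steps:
X(m) = -3 (X(m) = 3 - 1*6 = 3 - 6 = -3)
R(I, b) = 2 (R(I, b) = 4 - 2 = 2)
M(B) = 6 (M(B) = 4 + 2 = 6)
30599 + q(M(n(-4)), 1/(-202)) = 30599 + (53 - 1/(-202)) = 30599 + (53 - 1*(-1/202)) = 30599 + (53 + 1/202) = 30599 + 10707/202 = 6191705/202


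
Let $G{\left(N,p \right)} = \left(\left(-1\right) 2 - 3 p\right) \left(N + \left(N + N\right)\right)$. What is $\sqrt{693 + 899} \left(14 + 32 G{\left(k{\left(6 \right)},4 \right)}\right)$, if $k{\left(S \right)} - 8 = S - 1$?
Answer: $- 34916 \sqrt{398} \approx -6.9657 \cdot 10^{5}$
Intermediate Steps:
$k{\left(S \right)} = 7 + S$ ($k{\left(S \right)} = 8 + \left(S - 1\right) = 8 + \left(-1 + S\right) = 7 + S$)
$G{\left(N,p \right)} = 3 N \left(-2 - 3 p\right)$ ($G{\left(N,p \right)} = \left(-2 - 3 p\right) \left(N + 2 N\right) = \left(-2 - 3 p\right) 3 N = 3 N \left(-2 - 3 p\right)$)
$\sqrt{693 + 899} \left(14 + 32 G{\left(k{\left(6 \right)},4 \right)}\right) = \sqrt{693 + 899} \left(14 + 32 \left(- 3 \left(7 + 6\right) \left(2 + 3 \cdot 4\right)\right)\right) = \sqrt{1592} \left(14 + 32 \left(\left(-3\right) 13 \left(2 + 12\right)\right)\right) = 2 \sqrt{398} \left(14 + 32 \left(\left(-3\right) 13 \cdot 14\right)\right) = 2 \sqrt{398} \left(14 + 32 \left(-546\right)\right) = 2 \sqrt{398} \left(14 - 17472\right) = 2 \sqrt{398} \left(-17458\right) = - 34916 \sqrt{398}$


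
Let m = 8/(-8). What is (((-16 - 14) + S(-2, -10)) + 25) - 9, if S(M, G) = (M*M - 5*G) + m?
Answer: 39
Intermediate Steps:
m = -1 (m = 8*(-⅛) = -1)
S(M, G) = -1 + M² - 5*G (S(M, G) = (M*M - 5*G) - 1 = (M² - 5*G) - 1 = -1 + M² - 5*G)
(((-16 - 14) + S(-2, -10)) + 25) - 9 = (((-16 - 14) + (-1 + (-2)² - 5*(-10))) + 25) - 9 = ((-30 + (-1 + 4 + 50)) + 25) - 9 = ((-30 + 53) + 25) - 9 = (23 + 25) - 9 = 48 - 9 = 39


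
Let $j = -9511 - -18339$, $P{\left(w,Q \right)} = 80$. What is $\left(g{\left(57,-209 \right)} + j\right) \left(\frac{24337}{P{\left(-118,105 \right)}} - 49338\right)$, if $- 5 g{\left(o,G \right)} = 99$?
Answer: $- \frac{172759762823}{400} \approx -4.319 \cdot 10^{8}$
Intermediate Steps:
$g{\left(o,G \right)} = - \frac{99}{5}$ ($g{\left(o,G \right)} = \left(- \frac{1}{5}\right) 99 = - \frac{99}{5}$)
$j = 8828$ ($j = -9511 + 18339 = 8828$)
$\left(g{\left(57,-209 \right)} + j\right) \left(\frac{24337}{P{\left(-118,105 \right)}} - 49338\right) = \left(- \frac{99}{5} + 8828\right) \left(\frac{24337}{80} - 49338\right) = \frac{44041 \left(24337 \cdot \frac{1}{80} - 49338\right)}{5} = \frac{44041 \left(\frac{24337}{80} - 49338\right)}{5} = \frac{44041}{5} \left(- \frac{3922703}{80}\right) = - \frac{172759762823}{400}$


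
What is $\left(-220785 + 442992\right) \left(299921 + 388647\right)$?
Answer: $153004629576$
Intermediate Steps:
$\left(-220785 + 442992\right) \left(299921 + 388647\right) = 222207 \cdot 688568 = 153004629576$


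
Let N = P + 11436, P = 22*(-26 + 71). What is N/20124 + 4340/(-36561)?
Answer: 970817/1946438 ≈ 0.49877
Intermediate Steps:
P = 990 (P = 22*45 = 990)
N = 12426 (N = 990 + 11436 = 12426)
N/20124 + 4340/(-36561) = 12426/20124 + 4340/(-36561) = 12426*(1/20124) + 4340*(-1/36561) = 2071/3354 - 620/5223 = 970817/1946438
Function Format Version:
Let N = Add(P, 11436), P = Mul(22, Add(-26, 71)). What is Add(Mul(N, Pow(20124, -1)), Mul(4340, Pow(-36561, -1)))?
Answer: Rational(970817, 1946438) ≈ 0.49877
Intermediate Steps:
P = 990 (P = Mul(22, 45) = 990)
N = 12426 (N = Add(990, 11436) = 12426)
Add(Mul(N, Pow(20124, -1)), Mul(4340, Pow(-36561, -1))) = Add(Mul(12426, Pow(20124, -1)), Mul(4340, Pow(-36561, -1))) = Add(Mul(12426, Rational(1, 20124)), Mul(4340, Rational(-1, 36561))) = Add(Rational(2071, 3354), Rational(-620, 5223)) = Rational(970817, 1946438)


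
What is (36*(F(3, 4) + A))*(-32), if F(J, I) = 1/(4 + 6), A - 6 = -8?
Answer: 10944/5 ≈ 2188.8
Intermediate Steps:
A = -2 (A = 6 - 8 = -2)
F(J, I) = ⅒ (F(J, I) = 1/10 = ⅒)
(36*(F(3, 4) + A))*(-32) = (36*(⅒ - 2))*(-32) = (36*(-19/10))*(-32) = -342/5*(-32) = 10944/5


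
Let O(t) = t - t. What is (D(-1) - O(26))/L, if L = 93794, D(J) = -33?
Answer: -33/93794 ≈ -0.00035184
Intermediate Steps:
O(t) = 0
(D(-1) - O(26))/L = (-33 - 1*0)/93794 = (-33 + 0)*(1/93794) = -33*1/93794 = -33/93794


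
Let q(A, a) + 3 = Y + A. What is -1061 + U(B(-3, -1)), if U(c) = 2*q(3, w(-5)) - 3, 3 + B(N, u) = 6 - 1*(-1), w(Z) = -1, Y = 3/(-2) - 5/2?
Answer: -1072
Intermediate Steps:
Y = -4 (Y = 3*(-1/2) - 5*1/2 = -3/2 - 5/2 = -4)
q(A, a) = -7 + A (q(A, a) = -3 + (-4 + A) = -7 + A)
B(N, u) = 4 (B(N, u) = -3 + (6 - 1*(-1)) = -3 + (6 + 1) = -3 + 7 = 4)
U(c) = -11 (U(c) = 2*(-7 + 3) - 3 = 2*(-4) - 3 = -8 - 3 = -11)
-1061 + U(B(-3, -1)) = -1061 - 11 = -1072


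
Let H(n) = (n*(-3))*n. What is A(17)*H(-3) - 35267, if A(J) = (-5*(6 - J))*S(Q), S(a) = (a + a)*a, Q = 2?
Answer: -47147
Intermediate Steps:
H(n) = -3*n² (H(n) = (-3*n)*n = -3*n²)
S(a) = 2*a² (S(a) = (2*a)*a = 2*a²)
A(J) = -240 + 40*J (A(J) = (-5*(6 - J))*(2*2²) = (-30 + 5*J)*(2*4) = (-30 + 5*J)*8 = -240 + 40*J)
A(17)*H(-3) - 35267 = (-240 + 40*17)*(-3*(-3)²) - 35267 = (-240 + 680)*(-3*9) - 35267 = 440*(-27) - 35267 = -11880 - 35267 = -47147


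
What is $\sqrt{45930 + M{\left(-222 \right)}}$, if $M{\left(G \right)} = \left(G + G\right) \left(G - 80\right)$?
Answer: $3 \sqrt{20002} \approx 424.29$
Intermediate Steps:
$M{\left(G \right)} = 2 G \left(-80 + G\right)$
$\sqrt{45930 + M{\left(-222 \right)}} = \sqrt{45930 + 2 \left(-222\right) \left(-80 - 222\right)} = \sqrt{45930 + 2 \left(-222\right) \left(-302\right)} = \sqrt{45930 + 134088} = \sqrt{180018} = 3 \sqrt{20002}$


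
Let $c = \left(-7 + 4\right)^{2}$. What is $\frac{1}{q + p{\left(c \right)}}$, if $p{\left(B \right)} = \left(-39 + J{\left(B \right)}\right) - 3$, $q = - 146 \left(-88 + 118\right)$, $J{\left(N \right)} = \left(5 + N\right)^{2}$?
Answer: $- \frac{1}{4226} \approx -0.00023663$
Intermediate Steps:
$c = 9$ ($c = \left(-3\right)^{2} = 9$)
$q = -4380$ ($q = \left(-146\right) 30 = -4380$)
$p{\left(B \right)} = -42 + \left(5 + B\right)^{2}$ ($p{\left(B \right)} = \left(-39 + \left(5 + B\right)^{2}\right) - 3 = -42 + \left(5 + B\right)^{2}$)
$\frac{1}{q + p{\left(c \right)}} = \frac{1}{-4380 - \left(42 - \left(5 + 9\right)^{2}\right)} = \frac{1}{-4380 - \left(42 - 14^{2}\right)} = \frac{1}{-4380 + \left(-42 + 196\right)} = \frac{1}{-4380 + 154} = \frac{1}{-4226} = - \frac{1}{4226}$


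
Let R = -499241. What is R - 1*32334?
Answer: -531575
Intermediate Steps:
R - 1*32334 = -499241 - 1*32334 = -499241 - 32334 = -531575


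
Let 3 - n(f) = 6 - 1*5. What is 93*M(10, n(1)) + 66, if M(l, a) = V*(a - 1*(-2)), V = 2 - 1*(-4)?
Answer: 2298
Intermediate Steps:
n(f) = 2 (n(f) = 3 - (6 - 1*5) = 3 - (6 - 5) = 3 - 1*1 = 3 - 1 = 2)
V = 6 (V = 2 + 4 = 6)
M(l, a) = 12 + 6*a (M(l, a) = 6*(a - 1*(-2)) = 6*(a + 2) = 6*(2 + a) = 12 + 6*a)
93*M(10, n(1)) + 66 = 93*(12 + 6*2) + 66 = 93*(12 + 12) + 66 = 93*24 + 66 = 2232 + 66 = 2298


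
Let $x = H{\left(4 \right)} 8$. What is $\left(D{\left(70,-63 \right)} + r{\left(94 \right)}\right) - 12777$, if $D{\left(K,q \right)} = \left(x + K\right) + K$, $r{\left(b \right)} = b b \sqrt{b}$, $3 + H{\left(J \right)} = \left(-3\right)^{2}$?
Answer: $-12589 + 8836 \sqrt{94} \approx 73079.0$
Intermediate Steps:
$H{\left(J \right)} = 6$ ($H{\left(J \right)} = -3 + \left(-3\right)^{2} = -3 + 9 = 6$)
$x = 48$ ($x = 6 \cdot 8 = 48$)
$r{\left(b \right)} = b^{\frac{5}{2}}$ ($r{\left(b \right)} = b^{2} \sqrt{b} = b^{\frac{5}{2}}$)
$D{\left(K,q \right)} = 48 + 2 K$ ($D{\left(K,q \right)} = \left(48 + K\right) + K = 48 + 2 K$)
$\left(D{\left(70,-63 \right)} + r{\left(94 \right)}\right) - 12777 = \left(\left(48 + 2 \cdot 70\right) + 94^{\frac{5}{2}}\right) - 12777 = \left(\left(48 + 140\right) + 8836 \sqrt{94}\right) - 12777 = \left(188 + 8836 \sqrt{94}\right) - 12777 = -12589 + 8836 \sqrt{94}$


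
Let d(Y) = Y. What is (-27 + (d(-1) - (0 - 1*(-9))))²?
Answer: 1369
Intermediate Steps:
(-27 + (d(-1) - (0 - 1*(-9))))² = (-27 + (-1 - (0 - 1*(-9))))² = (-27 + (-1 - (0 + 9)))² = (-27 + (-1 - 1*9))² = (-27 + (-1 - 9))² = (-27 - 10)² = (-37)² = 1369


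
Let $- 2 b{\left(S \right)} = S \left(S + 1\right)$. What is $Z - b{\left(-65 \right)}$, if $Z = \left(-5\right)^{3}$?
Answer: $1955$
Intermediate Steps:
$b{\left(S \right)} = - \frac{S \left(1 + S\right)}{2}$ ($b{\left(S \right)} = - \frac{S \left(S + 1\right)}{2} = - \frac{S \left(1 + S\right)}{2}$)
$Z = -125$
$Z - b{\left(-65 \right)} = -125 - \left(- \frac{1}{2}\right) \left(-65\right) \left(1 - 65\right) = -125 - \left(- \frac{1}{2}\right) \left(-65\right) \left(-64\right) = -125 - -2080 = -125 + 2080 = 1955$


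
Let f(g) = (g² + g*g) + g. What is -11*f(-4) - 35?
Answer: -343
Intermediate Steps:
f(g) = g + 2*g² (f(g) = (g² + g²) + g = 2*g² + g = g + 2*g²)
-11*f(-4) - 35 = -(-44)*(1 + 2*(-4)) - 35 = -(-44)*(1 - 8) - 35 = -(-44)*(-7) - 35 = -11*28 - 35 = -308 - 35 = -343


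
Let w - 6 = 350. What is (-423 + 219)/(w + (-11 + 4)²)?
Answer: -68/135 ≈ -0.50370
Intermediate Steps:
w = 356 (w = 6 + 350 = 356)
(-423 + 219)/(w + (-11 + 4)²) = (-423 + 219)/(356 + (-11 + 4)²) = -204/(356 + (-7)²) = -204/(356 + 49) = -204/405 = -204*1/405 = -68/135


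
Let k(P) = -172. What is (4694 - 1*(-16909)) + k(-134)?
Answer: 21431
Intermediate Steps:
(4694 - 1*(-16909)) + k(-134) = (4694 - 1*(-16909)) - 172 = (4694 + 16909) - 172 = 21603 - 172 = 21431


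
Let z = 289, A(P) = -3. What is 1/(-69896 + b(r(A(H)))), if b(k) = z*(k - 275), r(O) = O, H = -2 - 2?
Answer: -1/150238 ≈ -6.6561e-6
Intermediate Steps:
H = -4
b(k) = -79475 + 289*k (b(k) = 289*(k - 275) = 289*(-275 + k) = -79475 + 289*k)
1/(-69896 + b(r(A(H)))) = 1/(-69896 + (-79475 + 289*(-3))) = 1/(-69896 + (-79475 - 867)) = 1/(-69896 - 80342) = 1/(-150238) = -1/150238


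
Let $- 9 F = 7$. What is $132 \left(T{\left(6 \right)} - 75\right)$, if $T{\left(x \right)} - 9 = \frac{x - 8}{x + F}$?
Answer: $- \frac{411840}{47} \approx -8762.5$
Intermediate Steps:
$F = - \frac{7}{9}$ ($F = \left(- \frac{1}{9}\right) 7 = - \frac{7}{9} \approx -0.77778$)
$T{\left(x \right)} = 9 + \frac{-8 + x}{- \frac{7}{9} + x}$ ($T{\left(x \right)} = 9 + \frac{x - 8}{x - \frac{7}{9}} = 9 + \frac{-8 + x}{- \frac{7}{9} + x}$)
$132 \left(T{\left(6 \right)} - 75\right) = 132 \left(\frac{45 \left(-3 + 2 \cdot 6\right)}{-7 + 9 \cdot 6} - 75\right) = 132 \left(\frac{45 \left(-3 + 12\right)}{-7 + 54} - 75\right) = 132 \left(45 \cdot \frac{1}{47} \cdot 9 - 75\right) = 132 \left(\frac{405}{47} - 75\right) = 132 \left(- \frac{3120}{47}\right) = - \frac{411840}{47}$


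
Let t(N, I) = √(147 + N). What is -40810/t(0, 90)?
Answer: -5830*√3/3 ≈ -3366.0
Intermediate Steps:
-40810/t(0, 90) = -40810/√(147 + 0) = -40810*√3/21 = -5830*√3/3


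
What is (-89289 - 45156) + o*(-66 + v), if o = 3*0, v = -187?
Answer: -134445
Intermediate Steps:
o = 0
(-89289 - 45156) + o*(-66 + v) = (-89289 - 45156) + 0*(-66 - 187) = -134445 + 0*(-253) = -134445 + 0 = -134445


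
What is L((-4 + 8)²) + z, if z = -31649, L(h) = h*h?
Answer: -31393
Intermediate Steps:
L(h) = h²
L((-4 + 8)²) + z = ((-4 + 8)²)² - 31649 = (4²)² - 31649 = 16² - 31649 = 256 - 31649 = -31393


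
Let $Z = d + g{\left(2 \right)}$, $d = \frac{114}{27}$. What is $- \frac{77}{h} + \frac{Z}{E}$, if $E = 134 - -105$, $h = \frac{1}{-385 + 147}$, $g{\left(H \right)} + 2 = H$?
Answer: $\frac{39419264}{2151} \approx 18326.0$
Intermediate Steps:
$g{\left(H \right)} = -2 + H$
$d = \frac{38}{9}$ ($d = 114 \cdot \frac{1}{27} = \frac{38}{9} \approx 4.2222$)
$h = - \frac{1}{238}$ ($h = \frac{1}{-238} = - \frac{1}{238} \approx -0.0042017$)
$Z = \frac{38}{9}$ ($Z = \frac{38}{9} + \left(-2 + 2\right) = \frac{38}{9} + 0 = \frac{38}{9} \approx 4.2222$)
$E = 239$ ($E = 134 + 105 = 239$)
$- \frac{77}{h} + \frac{Z}{E} = - \frac{77}{- \frac{1}{238}} + \frac{38}{9 \cdot 239} = \left(-77\right) \left(-238\right) + \frac{38}{9} \cdot \frac{1}{239} = 18326 + \frac{38}{2151} = \frac{39419264}{2151}$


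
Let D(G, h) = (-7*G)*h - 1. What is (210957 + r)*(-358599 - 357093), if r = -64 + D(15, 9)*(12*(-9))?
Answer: -224055253212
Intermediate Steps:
D(G, h) = -1 - 7*G*h (D(G, h) = -7*G*h - 1 = -1 - 7*G*h)
r = 102104 (r = -64 + (-1 - 7*15*9)*(12*(-9)) = -64 + (-1 - 945)*(-108) = -64 - 946*(-108) = -64 + 102168 = 102104)
(210957 + r)*(-358599 - 357093) = (210957 + 102104)*(-358599 - 357093) = 313061*(-715692) = -224055253212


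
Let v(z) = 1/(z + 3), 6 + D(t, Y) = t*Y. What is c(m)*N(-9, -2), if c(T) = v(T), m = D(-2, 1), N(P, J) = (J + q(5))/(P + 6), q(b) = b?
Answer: 1/5 ≈ 0.20000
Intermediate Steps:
D(t, Y) = -6 + Y*t (D(t, Y) = -6 + t*Y = -6 + Y*t)
N(P, J) = (5 + J)/(6 + P) (N(P, J) = (J + 5)/(P + 6) = (5 + J)/(6 + P))
v(z) = 1/(3 + z)
m = -8 (m = -6 + 1*(-2) = -6 - 2 = -8)
c(T) = 1/(3 + T)
c(m)*N(-9, -2) = ((5 - 2)/(6 - 9))/(3 - 8) = (3/(-3))/(-5) = -(-1)*3/15 = -1/5*(-1) = 1/5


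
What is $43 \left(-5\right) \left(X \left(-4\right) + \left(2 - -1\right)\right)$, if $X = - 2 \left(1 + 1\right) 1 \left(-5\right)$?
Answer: $16555$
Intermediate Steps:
$X = 20$ ($X = - 2 \cdot 2 \cdot 1 \left(-5\right) = - 2 \cdot 2 \left(-5\right) = \left(-2\right) \left(-10\right) = 20$)
$43 \left(-5\right) \left(X \left(-4\right) + \left(2 - -1\right)\right) = 43 \left(-5\right) \left(20 \left(-4\right) + \left(2 - -1\right)\right) = - 215 \left(-80 + \left(2 + 1\right)\right) = - 215 \left(-80 + 3\right) = \left(-215\right) \left(-77\right) = 16555$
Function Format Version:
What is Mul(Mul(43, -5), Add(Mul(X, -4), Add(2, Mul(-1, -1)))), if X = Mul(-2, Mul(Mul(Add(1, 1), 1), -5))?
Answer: 16555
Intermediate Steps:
X = 20 (X = Mul(-2, Mul(Mul(2, 1), -5)) = Mul(-2, Mul(2, -5)) = Mul(-2, -10) = 20)
Mul(Mul(43, -5), Add(Mul(X, -4), Add(2, Mul(-1, -1)))) = Mul(Mul(43, -5), Add(Mul(20, -4), Add(2, Mul(-1, -1)))) = Mul(-215, Add(-80, Add(2, 1))) = Mul(-215, Add(-80, 3)) = Mul(-215, -77) = 16555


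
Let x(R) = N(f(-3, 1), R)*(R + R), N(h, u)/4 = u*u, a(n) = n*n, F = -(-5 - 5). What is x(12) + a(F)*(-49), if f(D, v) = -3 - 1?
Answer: 8924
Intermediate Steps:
f(D, v) = -4
F = 10 (F = -1*(-10) = 10)
a(n) = n**2
N(h, u) = 4*u**2 (N(h, u) = 4*(u*u) = 4*u**2)
x(R) = 8*R**3 (x(R) = (4*R**2)*(R + R) = (4*R**2)*(2*R) = 8*R**3)
x(12) + a(F)*(-49) = 8*12**3 + 10**2*(-49) = 8*1728 + 100*(-49) = 13824 - 4900 = 8924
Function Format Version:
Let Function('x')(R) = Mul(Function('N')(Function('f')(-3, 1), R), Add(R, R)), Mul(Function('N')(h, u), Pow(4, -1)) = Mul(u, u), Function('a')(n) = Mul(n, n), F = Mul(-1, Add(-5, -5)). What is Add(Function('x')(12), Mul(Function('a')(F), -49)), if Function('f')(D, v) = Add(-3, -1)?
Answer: 8924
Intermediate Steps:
Function('f')(D, v) = -4
F = 10 (F = Mul(-1, -10) = 10)
Function('a')(n) = Pow(n, 2)
Function('N')(h, u) = Mul(4, Pow(u, 2)) (Function('N')(h, u) = Mul(4, Mul(u, u)) = Mul(4, Pow(u, 2)))
Function('x')(R) = Mul(8, Pow(R, 3)) (Function('x')(R) = Mul(Mul(4, Pow(R, 2)), Add(R, R)) = Mul(Mul(4, Pow(R, 2)), Mul(2, R)) = Mul(8, Pow(R, 3)))
Add(Function('x')(12), Mul(Function('a')(F), -49)) = Add(Mul(8, Pow(12, 3)), Mul(Pow(10, 2), -49)) = Add(Mul(8, 1728), Mul(100, -49)) = Add(13824, -4900) = 8924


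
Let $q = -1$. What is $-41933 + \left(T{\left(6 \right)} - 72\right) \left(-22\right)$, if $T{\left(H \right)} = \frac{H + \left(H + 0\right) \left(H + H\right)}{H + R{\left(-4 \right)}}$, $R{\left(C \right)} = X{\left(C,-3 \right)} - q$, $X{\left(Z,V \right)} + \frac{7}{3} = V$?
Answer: $- \frac{206893}{5} \approx -41379.0$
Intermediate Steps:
$X{\left(Z,V \right)} = - \frac{7}{3} + V$
$R{\left(C \right)} = - \frac{13}{3}$ ($R{\left(C \right)} = \left(- \frac{7}{3} - 3\right) - -1 = - \frac{16}{3} + 1 = - \frac{13}{3}$)
$T{\left(H \right)} = \frac{H + 2 H^{2}}{- \frac{13}{3} + H}$ ($T{\left(H \right)} = \frac{H + \left(H + 0\right) \left(H + H\right)}{H - \frac{13}{3}} = \frac{H + H 2 H}{- \frac{13}{3} + H} = \frac{H + 2 H^{2}}{- \frac{13}{3} + H}$)
$-41933 + \left(T{\left(6 \right)} - 72\right) \left(-22\right) = -41933 + \left(3 \cdot 6 \frac{1}{-13 + 3 \cdot 6} \left(1 + 2 \cdot 6\right) - 72\right) \left(-22\right) = -41933 + \left(3 \cdot 6 \frac{1}{-13 + 18} \left(1 + 12\right) - 72\right) \left(-22\right) = -41933 + \left(3 \cdot 6 \cdot \frac{1}{5} \cdot 13 - 72\right) \left(-22\right) = -41933 + \left(\frac{234}{5} - 72\right) \left(-22\right) = -41933 - - \frac{2772}{5} = -41933 + \frac{2772}{5} = - \frac{206893}{5}$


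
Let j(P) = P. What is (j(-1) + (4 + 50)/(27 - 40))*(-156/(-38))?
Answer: -402/19 ≈ -21.158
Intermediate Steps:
(j(-1) + (4 + 50)/(27 - 40))*(-156/(-38)) = (-1 + (4 + 50)/(27 - 40))*(-156/(-38)) = (-1 + 54/(-13))*(-156*(-1/38)) = (-1 + 54*(-1/13))*(78/19) = (-1 - 54/13)*(78/19) = -67/13*78/19 = -402/19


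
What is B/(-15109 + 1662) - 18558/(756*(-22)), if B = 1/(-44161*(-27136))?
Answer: 593349756631391/531770295952896 ≈ 1.1158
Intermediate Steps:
B = 1/1198352896 (B = -1/44161*(-1/27136) = 1/1198352896 ≈ 8.3448e-10)
B/(-15109 + 1662) - 18558/(756*(-22)) = 1/(1198352896*(-15109 + 1662)) - 18558/(756*(-22)) = (1/1198352896)/(-13447) - 18558/(-16632) = (1/1198352896)*(-1/13447) - 18558*(-1/16632) = -1/16114251392512 + 1031/924 = 593349756631391/531770295952896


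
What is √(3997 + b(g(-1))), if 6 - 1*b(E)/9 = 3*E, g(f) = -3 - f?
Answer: √4105 ≈ 64.070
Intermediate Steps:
b(E) = 54 - 27*E
√(3997 + b(g(-1))) = √(3997 + (54 - 27*(-3 - 1*(-1)))) = √(3997 + (54 - 27*(-3 + 1))) = √(3997 + (54 - 27*(-2))) = √(3997 + (54 + 54)) = √(3997 + 108) = √4105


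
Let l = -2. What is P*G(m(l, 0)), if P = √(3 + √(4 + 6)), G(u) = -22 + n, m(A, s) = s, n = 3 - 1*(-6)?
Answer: -13*√(3 + √10) ≈ -32.271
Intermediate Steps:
n = 9 (n = 3 + 6 = 9)
G(u) = -13 (G(u) = -22 + 9 = -13)
P = √(3 + √10) ≈ 2.4824
P*G(m(l, 0)) = √(3 + √10)*(-13) = -13*√(3 + √10)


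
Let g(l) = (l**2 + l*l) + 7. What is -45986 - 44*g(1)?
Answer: -46382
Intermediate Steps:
g(l) = 7 + 2*l**2 (g(l) = (l**2 + l**2) + 7 = 2*l**2 + 7 = 7 + 2*l**2)
-45986 - 44*g(1) = -45986 - 44*(7 + 2*1**2) = -45986 - 44*(7 + 2*1) = -45986 - 44*(7 + 2) = -45986 - 44*9 = -45986 - 1*396 = -45986 - 396 = -46382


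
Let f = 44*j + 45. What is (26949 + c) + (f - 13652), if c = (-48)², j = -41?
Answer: 13842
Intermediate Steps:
c = 2304
f = -1759 (f = 44*(-41) + 45 = -1804 + 45 = -1759)
(26949 + c) + (f - 13652) = (26949 + 2304) + (-1759 - 13652) = 29253 - 15411 = 13842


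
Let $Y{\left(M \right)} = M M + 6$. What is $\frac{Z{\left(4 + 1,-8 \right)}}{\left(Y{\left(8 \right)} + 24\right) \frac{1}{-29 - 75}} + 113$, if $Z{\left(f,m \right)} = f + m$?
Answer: $\frac{5467}{47} \approx 116.32$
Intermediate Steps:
$Y{\left(M \right)} = 6 + M^{2}$ ($Y{\left(M \right)} = M^{2} + 6 = 6 + M^{2}$)
$\frac{Z{\left(4 + 1,-8 \right)}}{\left(Y{\left(8 \right)} + 24\right) \frac{1}{-29 - 75}} + 113 = \frac{\left(4 + 1\right) - 8}{\left(\left(6 + 8^{2}\right) + 24\right) \frac{1}{-29 - 75}} + 113 = \frac{5 - 8}{\left(\left(6 + 64\right) + 24\right) \frac{1}{-104}} + 113 = \frac{1}{\left(70 + 24\right) \left(- \frac{1}{104}\right)} \left(-3\right) + 113 = \frac{1}{94 \left(- \frac{1}{104}\right)} \left(-3\right) + 113 = \frac{1}{- \frac{47}{52}} \left(-3\right) + 113 = \left(- \frac{52}{47}\right) \left(-3\right) + 113 = \frac{156}{47} + 113 = \frac{5467}{47}$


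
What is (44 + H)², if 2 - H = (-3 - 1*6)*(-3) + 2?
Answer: 289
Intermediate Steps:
H = -27 (H = 2 - ((-3 - 1*6)*(-3) + 2) = 2 - ((-3 - 6)*(-3) + 2) = 2 - (-9*(-3) + 2) = 2 - (27 + 2) = 2 - 1*29 = 2 - 29 = -27)
(44 + H)² = (44 - 27)² = 17² = 289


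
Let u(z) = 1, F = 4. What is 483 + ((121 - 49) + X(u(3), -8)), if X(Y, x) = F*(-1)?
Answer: 551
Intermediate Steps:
X(Y, x) = -4 (X(Y, x) = 4*(-1) = -4)
483 + ((121 - 49) + X(u(3), -8)) = 483 + ((121 - 49) - 4) = 483 + (72 - 4) = 483 + 68 = 551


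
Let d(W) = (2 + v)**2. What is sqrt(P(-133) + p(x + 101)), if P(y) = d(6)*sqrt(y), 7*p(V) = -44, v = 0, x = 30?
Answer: 2*sqrt(-77 + 49*I*sqrt(133))/7 ≈ 4.4873 + 5.1401*I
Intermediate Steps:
p(V) = -44/7 (p(V) = (1/7)*(-44) = -44/7)
d(W) = 4 (d(W) = (2 + 0)**2 = 2**2 = 4)
P(y) = 4*sqrt(y)
sqrt(P(-133) + p(x + 101)) = sqrt(4*sqrt(-133) - 44/7) = sqrt(4*(I*sqrt(133)) - 44/7) = sqrt(4*I*sqrt(133) - 44/7) = sqrt(-44/7 + 4*I*sqrt(133))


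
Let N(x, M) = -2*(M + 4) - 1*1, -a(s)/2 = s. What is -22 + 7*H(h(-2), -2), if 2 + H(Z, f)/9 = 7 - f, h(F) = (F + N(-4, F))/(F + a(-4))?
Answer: 419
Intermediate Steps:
a(s) = -2*s
N(x, M) = -9 - 2*M (N(x, M) = -2*(4 + M) - 1 = (-8 - 2*M) - 1 = -9 - 2*M)
h(F) = (-9 - F)/(8 + F) (h(F) = (F + (-9 - 2*F))/(F - 2*(-4)) = (-9 - F)/(F + 8) = (-9 - F)/(8 + F))
H(Z, f) = 45 - 9*f (H(Z, f) = -18 + 9*(7 - f) = -18 + (63 - 9*f) = 45 - 9*f)
-22 + 7*H(h(-2), -2) = -22 + 7*(45 - 9*(-2)) = -22 + 7*(45 + 18) = -22 + 7*63 = -22 + 441 = 419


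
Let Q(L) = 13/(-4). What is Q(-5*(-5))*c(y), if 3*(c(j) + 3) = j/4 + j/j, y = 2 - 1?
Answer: 403/48 ≈ 8.3958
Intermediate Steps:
Q(L) = -13/4 (Q(L) = 13*(-¼) = -13/4)
y = 1
c(j) = -8/3 + j/12 (c(j) = -3 + (j/4 + j/j)/3 = -3 + (j*(¼) + 1)/3 = -3 + (j/4 + 1)/3 = -3 + (1 + j/4)/3 = -3 + (⅓ + j/12) = -8/3 + j/12)
Q(-5*(-5))*c(y) = -13*(-8/3 + (1/12)*1)/4 = -13*(-8/3 + 1/12)/4 = -13/4*(-31/12) = 403/48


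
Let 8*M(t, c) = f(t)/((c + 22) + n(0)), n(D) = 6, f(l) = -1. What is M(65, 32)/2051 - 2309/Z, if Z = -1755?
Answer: 151544171/115184160 ≈ 1.3157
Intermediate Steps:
M(t, c) = -1/(8*(28 + c)) (M(t, c) = (-1/((c + 22) + 6))/8 = (-1/((22 + c) + 6))/8 = (-1/(28 + c))/8 = -1/(8*(28 + c)))
M(65, 32)/2051 - 2309/Z = -1/(224 + 8*32)/2051 - 2309/(-1755) = -1/(224 + 256)*(1/2051) - 2309*(-1/1755) = -1/480*(1/2051) + 2309/1755 = -1*1/480*(1/2051) + 2309/1755 = -1/480*1/2051 + 2309/1755 = -1/984480 + 2309/1755 = 151544171/115184160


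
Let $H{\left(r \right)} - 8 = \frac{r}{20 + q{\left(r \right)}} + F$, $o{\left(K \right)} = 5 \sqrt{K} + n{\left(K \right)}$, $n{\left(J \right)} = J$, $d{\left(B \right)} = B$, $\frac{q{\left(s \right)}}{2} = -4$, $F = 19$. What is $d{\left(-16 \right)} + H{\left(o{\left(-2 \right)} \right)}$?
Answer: $\frac{65}{6} + \frac{5 i \sqrt{2}}{12} \approx 10.833 + 0.58926 i$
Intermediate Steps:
$q{\left(s \right)} = -8$ ($q{\left(s \right)} = 2 \left(-4\right) = -8$)
$o{\left(K \right)} = K + 5 \sqrt{K}$ ($o{\left(K \right)} = 5 \sqrt{K} + K = K + 5 \sqrt{K}$)
$H{\left(r \right)} = 27 + \frac{r}{12}$ ($H{\left(r \right)} = 8 + \left(\frac{r}{20 - 8} + 19\right) = 8 + \left(\frac{r}{12} + 19\right) = 8 + \left(19 + \frac{r}{12}\right) = 27 + \frac{r}{12}$)
$d{\left(-16 \right)} + H{\left(o{\left(-2 \right)} \right)} = -16 + \left(27 + \frac{-2 + 5 \sqrt{-2}}{12}\right) = -16 + \left(27 + \frac{-2 + 5 i \sqrt{2}}{12}\right) = -16 + \left(27 - \left(\frac{1}{6} - \frac{5 i \sqrt{2}}{12}\right)\right) = -16 + \left(\frac{161}{6} + \frac{5 i \sqrt{2}}{12}\right) = \frac{65}{6} + \frac{5 i \sqrt{2}}{12}$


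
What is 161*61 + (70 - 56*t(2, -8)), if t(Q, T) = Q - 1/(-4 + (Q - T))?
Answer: 29365/3 ≈ 9788.3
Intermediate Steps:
t(Q, T) = Q - 1/(-4 + Q - T)
161*61 + (70 - 56*t(2, -8)) = 161*61 + (70 - 56*(1 - 1*2² + 4*2 + 2*(-8))/(4 - 8 - 1*2)) = 9821 + (70 - 56*(1 - 1*4 + 8 - 16)/(4 - 8 - 2)) = 9821 + (70 - 56*(1 - 4 + 8 - 16)/(-6)) = 9821 + (70 - (-28)*(-11)/3) = 9821 + (70 - 56*11/6) = 9821 + (70 - 308/3) = 9821 - 98/3 = 29365/3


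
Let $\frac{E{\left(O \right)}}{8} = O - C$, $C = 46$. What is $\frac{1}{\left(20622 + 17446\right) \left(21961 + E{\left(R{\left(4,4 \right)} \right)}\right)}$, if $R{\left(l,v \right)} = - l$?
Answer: $\frac{1}{820784148} \approx 1.2183 \cdot 10^{-9}$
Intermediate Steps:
$E{\left(O \right)} = -368 + 8 O$ ($E{\left(O \right)} = 8 \left(O - 46\right) = 8 \left(-46 + O\right) = -368 + 8 O$)
$\frac{1}{\left(20622 + 17446\right) \left(21961 + E{\left(R{\left(4,4 \right)} \right)}\right)} = \frac{1}{\left(20622 + 17446\right) \left(21961 - \left(368 - 8 \left(\left(-1\right) 4\right)\right)\right)} = \frac{1}{38068 \left(21961 + \left(-368 + 8 \left(-4\right)\right)\right)} = \frac{1}{38068 \left(21961 - 400\right)} = \frac{1}{38068 \cdot 21561} = \frac{1}{38068} \cdot \frac{1}{21561} = \frac{1}{820784148}$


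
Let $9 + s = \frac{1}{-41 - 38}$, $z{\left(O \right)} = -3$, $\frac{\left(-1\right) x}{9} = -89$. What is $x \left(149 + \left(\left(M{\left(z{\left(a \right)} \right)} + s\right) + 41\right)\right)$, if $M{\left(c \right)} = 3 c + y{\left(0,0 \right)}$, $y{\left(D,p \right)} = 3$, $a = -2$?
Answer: $\frac{11073024}{79} \approx 1.4016 \cdot 10^{5}$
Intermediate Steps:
$x = 801$ ($x = \left(-9\right) \left(-89\right) = 801$)
$s = - \frac{712}{79}$ ($s = -9 + \frac{1}{-41 - 38} = -9 + \frac{1}{-79} = -9 - \frac{1}{79} = - \frac{712}{79} \approx -9.0127$)
$M{\left(c \right)} = 3 + 3 c$ ($M{\left(c \right)} = 3 c + 3 = 3 + 3 c$)
$x \left(149 + \left(\left(M{\left(z{\left(a \right)} \right)} + s\right) + 41\right)\right) = 801 \left(149 + \left(\left(\left(3 + 3 \left(-3\right)\right) - \frac{712}{79}\right) + 41\right)\right) = 801 \left(149 + \left(\left(\left(3 - 9\right) - \frac{712}{79}\right) + 41\right)\right) = 801 \left(149 + \left(\left(-6 - \frac{712}{79}\right) + 41\right)\right) = 801 \left(149 + \left(- \frac{1186}{79} + 41\right)\right) = 801 \left(149 + \frac{2053}{79}\right) = 801 \cdot \frac{13824}{79} = \frac{11073024}{79}$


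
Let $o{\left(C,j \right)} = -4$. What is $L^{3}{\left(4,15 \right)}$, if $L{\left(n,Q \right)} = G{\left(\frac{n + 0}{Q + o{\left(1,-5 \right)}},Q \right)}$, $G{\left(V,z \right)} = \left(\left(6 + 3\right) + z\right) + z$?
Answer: $59319$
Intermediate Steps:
$G{\left(V,z \right)} = 9 + 2 z$ ($G{\left(V,z \right)} = \left(9 + z\right) + z = 9 + 2 z$)
$L{\left(n,Q \right)} = 9 + 2 Q$
$L^{3}{\left(4,15 \right)} = \left(9 + 2 \cdot 15\right)^{3} = \left(9 + 30\right)^{3} = 39^{3} = 59319$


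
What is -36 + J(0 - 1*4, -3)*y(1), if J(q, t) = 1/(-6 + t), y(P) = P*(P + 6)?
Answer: -331/9 ≈ -36.778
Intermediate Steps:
y(P) = P*(6 + P)
-36 + J(0 - 1*4, -3)*y(1) = -36 + (1*(6 + 1))/(-6 - 3) = -36 + (1*7)/(-9) = -36 - ⅑*7 = -36 - 7/9 = -331/9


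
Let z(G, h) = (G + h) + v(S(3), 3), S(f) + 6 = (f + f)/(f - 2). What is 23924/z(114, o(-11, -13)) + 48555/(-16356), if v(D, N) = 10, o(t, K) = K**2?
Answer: 125691443/1597436 ≈ 78.683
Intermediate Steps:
S(f) = -6 + 2*f/(-2 + f) (S(f) = -6 + (f + f)/(f - 2) = -6 + (2*f)/(-2 + f) = -6 + 2*f/(-2 + f))
z(G, h) = 10 + G + h (z(G, h) = (G + h) + 10 = 10 + G + h)
23924/z(114, o(-11, -13)) + 48555/(-16356) = 23924/(10 + 114 + (-13)**2) + 48555/(-16356) = 23924/(10 + 114 + 169) + 48555*(-1/16356) = 23924/293 - 16185/5452 = 125691443/1597436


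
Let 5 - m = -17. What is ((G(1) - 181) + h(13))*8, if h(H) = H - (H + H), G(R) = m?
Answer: -1376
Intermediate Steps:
m = 22 (m = 5 - 1*(-17) = 5 + 17 = 22)
G(R) = 22
h(H) = -H (h(H) = H - 2*H = -H)
((G(1) - 181) + h(13))*8 = ((22 - 181) - 1*13)*8 = (-159 - 13)*8 = -172*8 = -1376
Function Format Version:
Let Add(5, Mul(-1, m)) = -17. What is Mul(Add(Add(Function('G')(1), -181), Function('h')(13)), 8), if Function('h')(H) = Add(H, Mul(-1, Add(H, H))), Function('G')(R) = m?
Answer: -1376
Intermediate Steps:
m = 22 (m = Add(5, Mul(-1, -17)) = Add(5, 17) = 22)
Function('G')(R) = 22
Function('h')(H) = Mul(-1, H) (Function('h')(H) = Add(H, Mul(-1, Mul(2, H))) = Add(H, Mul(-2, H)) = Mul(-1, H))
Mul(Add(Add(Function('G')(1), -181), Function('h')(13)), 8) = Mul(Add(Add(22, -181), Mul(-1, 13)), 8) = Mul(Add(-159, -13), 8) = Mul(-172, 8) = -1376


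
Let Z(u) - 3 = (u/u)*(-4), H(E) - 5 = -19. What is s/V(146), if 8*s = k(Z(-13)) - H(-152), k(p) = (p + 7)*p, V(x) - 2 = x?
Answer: 1/148 ≈ 0.0067568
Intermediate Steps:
V(x) = 2 + x
H(E) = -14 (H(E) = 5 - 19 = -14)
Z(u) = -1 (Z(u) = 3 + (u/u)*(-4) = 3 + 1*(-4) = 3 - 4 = -1)
k(p) = p*(7 + p) (k(p) = (7 + p)*p = p*(7 + p))
s = 1 (s = (-(7 - 1) - 1*(-14))/8 = (-1*6 + 14)/8 = (-6 + 14)/8 = (⅛)*8 = 1)
s/V(146) = 1/(2 + 146) = 1/148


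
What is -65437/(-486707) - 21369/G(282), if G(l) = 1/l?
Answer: -2932924545569/486707 ≈ -6.0261e+6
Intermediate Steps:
-65437/(-486707) - 21369/G(282) = -65437/(-486707) - 21369/(1/282) = -65437*(-1/486707) - 21369/1/282 = 65437/486707 - 21369*282 = 65437/486707 - 6026058 = -2932924545569/486707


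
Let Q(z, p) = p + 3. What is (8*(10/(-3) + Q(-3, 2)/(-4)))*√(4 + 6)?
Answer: -110*√10/3 ≈ -115.95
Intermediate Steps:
Q(z, p) = 3 + p
(8*(10/(-3) + Q(-3, 2)/(-4)))*√(4 + 6) = (8*(10/(-3) + (3 + 2)/(-4)))*√(4 + 6) = (8*(10*(-⅓) + 5*(-¼)))*√10 = (8*(-10/3 - 5/4))*√10 = (8*(-55/12))*√10 = -110*√10/3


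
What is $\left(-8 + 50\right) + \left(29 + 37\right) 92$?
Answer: $6114$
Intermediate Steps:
$\left(-8 + 50\right) + \left(29 + 37\right) 92 = 42 + 66 \cdot 92 = 42 + 6072 = 6114$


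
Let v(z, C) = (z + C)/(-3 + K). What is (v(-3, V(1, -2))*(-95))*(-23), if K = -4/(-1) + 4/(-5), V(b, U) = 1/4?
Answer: -120175/4 ≈ -30044.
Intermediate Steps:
V(b, U) = ¼
K = 16/5 (K = -4*(-1) + 4*(-⅕) = 4 - ⅘ = 16/5 ≈ 3.2000)
v(z, C) = 5*C + 5*z (v(z, C) = (z + C)/(-3 + 16/5) = (C + z)/(⅕) = (C + z)*5 = 5*C + 5*z)
(v(-3, V(1, -2))*(-95))*(-23) = ((5*(¼) + 5*(-3))*(-95))*(-23) = ((5/4 - 15)*(-95))*(-23) = -55/4*(-95)*(-23) = (5225/4)*(-23) = -120175/4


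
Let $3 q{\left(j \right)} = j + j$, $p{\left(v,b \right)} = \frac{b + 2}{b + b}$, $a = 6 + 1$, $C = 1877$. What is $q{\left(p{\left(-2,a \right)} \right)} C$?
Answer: $\frac{5631}{7} \approx 804.43$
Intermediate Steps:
$a = 7$
$p{\left(v,b \right)} = \frac{2 + b}{2 b}$
$q{\left(j \right)} = \frac{2 j}{3}$ ($q{\left(j \right)} = \frac{j + j}{3} = \frac{2 j}{3}$)
$q{\left(p{\left(-2,a \right)} \right)} C = \frac{2 \frac{2 + 7}{2 \cdot 7}}{3} \cdot 1877 = \frac{2 \cdot \frac{1}{2} \cdot \frac{1}{7} \cdot 9}{3} \cdot 1877 = \frac{2}{3} \cdot \frac{9}{14} \cdot 1877 = \frac{3}{7} \cdot 1877 = \frac{5631}{7}$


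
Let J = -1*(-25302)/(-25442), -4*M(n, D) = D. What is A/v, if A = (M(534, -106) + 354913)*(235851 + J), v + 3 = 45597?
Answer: 59161472033380/32222293 ≈ 1.8360e+6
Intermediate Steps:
M(n, D) = -D/4
v = 45594 (v = -3 + 45597 = 45594)
J = -12651/12721 (J = 25302*(-1/25442) = -12651/12721 ≈ -0.99450)
A = 1064906496600840/12721 (A = (-1/4*(-106) + 354913)*(235851 - 12651/12721) = (53/2 + 354913)*(3000247920/12721) = (709879/2)*(3000247920/12721) = 1064906496600840/12721 ≈ 8.3713e+10)
A/v = (1064906496600840/12721)/45594 = (1064906496600840/12721)*(1/45594) = 59161472033380/32222293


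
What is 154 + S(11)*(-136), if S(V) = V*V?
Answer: -16302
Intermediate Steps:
S(V) = V²
154 + S(11)*(-136) = 154 + 11²*(-136) = 154 + 121*(-136) = 154 - 16456 = -16302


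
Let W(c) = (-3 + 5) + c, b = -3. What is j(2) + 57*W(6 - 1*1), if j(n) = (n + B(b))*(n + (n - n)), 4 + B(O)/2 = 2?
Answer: 395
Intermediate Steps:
B(O) = -4 (B(O) = -8 + 2*2 = -8 + 4 = -4)
W(c) = 2 + c
j(n) = n*(-4 + n) (j(n) = (n - 4)*(n + (n - n)) = (-4 + n)*(n + 0) = (-4 + n)*n = n*(-4 + n))
j(2) + 57*W(6 - 1*1) = 2*(-4 + 2) + 57*(2 + (6 - 1*1)) = 2*(-2) + 57*(2 + (6 - 1)) = -4 + 57*(2 + 5) = -4 + 57*7 = -4 + 399 = 395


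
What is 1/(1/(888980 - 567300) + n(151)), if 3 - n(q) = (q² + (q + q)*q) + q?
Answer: -321680/22051485679 ≈ -1.4588e-5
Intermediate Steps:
n(q) = 3 - q - 3*q² (n(q) = 3 - ((q² + (q + q)*q) + q) = 3 - ((q² + (2*q)*q) + q) = 3 - ((q² + 2*q²) + q) = 3 - (3*q² + q) = 3 - (q + 3*q²) = 3 + (-q - 3*q²) = 3 - q - 3*q²)
1/(1/(888980 - 567300) + n(151)) = 1/(1/(888980 - 567300) + (3 - 1*151 - 3*151²)) = 1/(1/321680 + (3 - 151 - 3*22801)) = 1/(1/321680 + (3 - 151 - 68403)) = 1/(1/321680 - 68551) = 1/(-22051485679/321680) = -321680/22051485679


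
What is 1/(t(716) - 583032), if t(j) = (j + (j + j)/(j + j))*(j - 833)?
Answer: -1/666921 ≈ -1.4994e-6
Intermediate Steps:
t(j) = (1 + j)*(-833 + j) (t(j) = (j + (2*j)/((2*j)))*(-833 + j) = (j + (2*j)*(1/(2*j)))*(-833 + j) = (j + 1)*(-833 + j) = (1 + j)*(-833 + j))
1/(t(716) - 583032) = 1/((-833 + 716**2 - 832*716) - 583032) = 1/((-833 + 512656 - 595712) - 583032) = 1/(-83889 - 583032) = 1/(-666921) = -1/666921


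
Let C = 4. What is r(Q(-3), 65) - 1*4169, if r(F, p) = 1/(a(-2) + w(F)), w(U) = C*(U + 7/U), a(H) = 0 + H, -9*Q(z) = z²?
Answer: -141747/34 ≈ -4169.0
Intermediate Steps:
Q(z) = -z²/9
a(H) = H
w(U) = 4*U + 28/U (w(U) = 4*(U + 7/U) = 4*U + 28/U)
r(F, p) = 1/(-2 + 4*F + 28/F) (r(F, p) = 1/(-2 + (4*F + 28/F)) = 1/(-2 + 4*F + 28/F))
r(Q(-3), 65) - 1*4169 = (-⅑*(-3)²)/(2*(14 - (-1)*(-3)²/9 + 2*(-⅑*(-3)²)²)) - 1*4169 = (-⅑*9)/(2*(14 - (-1)*9/9 + 2*(-⅑*9)²)) - 4169 = (½)*(-1)/(14 - 1*(-1) + 2*(-1)²) - 4169 = (½)*(-1)/(14 + 1 + 2*1) - 4169 = (½)*(-1)/(14 + 1 + 2) - 4169 = (½)*(-1)/17 - 4169 = (½)*(-1)*(1/17) - 4169 = -1/34 - 4169 = -141747/34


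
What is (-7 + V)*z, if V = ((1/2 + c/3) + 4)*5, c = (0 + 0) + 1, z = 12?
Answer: 206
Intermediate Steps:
c = 1 (c = 0 + 1 = 1)
V = 145/6 (V = ((1/2 + 1/3) + 4)*5 = (5/6 + 4)*5 = (29/6)*5 = 145/6 ≈ 24.167)
(-7 + V)*z = (-7 + 145/6)*12 = (103/6)*12 = 206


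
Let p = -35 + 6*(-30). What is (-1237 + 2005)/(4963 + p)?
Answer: 192/1187 ≈ 0.16175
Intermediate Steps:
p = -215 (p = -35 - 180 = -215)
(-1237 + 2005)/(4963 + p) = (-1237 + 2005)/(4963 - 215) = 768/4748 = 768*(1/4748) = 192/1187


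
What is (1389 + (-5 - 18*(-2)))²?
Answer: 2016400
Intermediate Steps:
(1389 + (-5 - 18*(-2)))² = (1389 + (-5 + 36))² = (1389 + 31)² = 1420² = 2016400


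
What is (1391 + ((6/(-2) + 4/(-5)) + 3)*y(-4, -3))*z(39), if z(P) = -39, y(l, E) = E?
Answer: -271713/5 ≈ -54343.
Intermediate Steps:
(1391 + ((6/(-2) + 4/(-5)) + 3)*y(-4, -3))*z(39) = (1391 + ((6/(-2) + 4/(-5)) + 3)*(-3))*(-39) = (1391 + ((6*(-½) + 4*(-⅕)) + 3)*(-3))*(-39) = (1391 + ((-3 - ⅘) + 3)*(-3))*(-39) = (1391 + (-19/5 + 3)*(-3))*(-39) = (1391 - ⅘*(-3))*(-39) = (1391 + 12/5)*(-39) = (6967/5)*(-39) = -271713/5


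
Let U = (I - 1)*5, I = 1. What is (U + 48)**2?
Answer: 2304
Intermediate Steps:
U = 0 (U = (1 - 1)*5 = 0*5 = 0)
(U + 48)**2 = (0 + 48)**2 = 48**2 = 2304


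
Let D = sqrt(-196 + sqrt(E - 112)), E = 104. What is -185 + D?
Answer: -185 + sqrt(-196 + 2*I*sqrt(2)) ≈ -184.9 + 14.0*I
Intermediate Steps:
D = sqrt(-196 + 2*I*sqrt(2)) (D = sqrt(-196 + sqrt(104 - 112)) = sqrt(-196 + sqrt(-8)) = sqrt(-196 + 2*I*sqrt(2)) ≈ 0.101 + 14.0*I)
-185 + D = -185 + sqrt(-196 + 2*I*sqrt(2))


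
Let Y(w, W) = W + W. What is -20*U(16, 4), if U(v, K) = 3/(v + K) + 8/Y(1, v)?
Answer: -8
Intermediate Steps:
Y(w, W) = 2*W
U(v, K) = 3/(K + v) + 4/v (U(v, K) = 3/(v + K) + 8/((2*v)) = 3/(K + v) + 8*(1/(2*v)) = 3/(K + v) + 4/v)
-20*U(16, 4) = -20*(4*4 + 7*16)/(16*(4 + 16)) = -5*(16 + 112)/(4*20) = -5*128/(4*20) = -20*⅖ = -8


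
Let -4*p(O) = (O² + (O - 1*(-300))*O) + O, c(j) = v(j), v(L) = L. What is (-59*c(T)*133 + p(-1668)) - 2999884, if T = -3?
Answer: -4241938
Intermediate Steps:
c(j) = j
p(O) = -O/4 - O²/4 - O*(300 + O)/4 (p(O) = -((O² + (O - 1*(-300))*O) + O)/4 = -((O² + (O + 300)*O) + O)/4 = -((O² + (300 + O)*O) + O)/4 = -((O² + O*(300 + O)) + O)/4 = -(O + O² + O*(300 + O))/4 = -O/4 - O²/4 - O*(300 + O)/4)
(-59*c(T)*133 + p(-1668)) - 2999884 = (-59*(-3)*133 - ¼*(-1668)*(301 + 2*(-1668))) - 2999884 = (177*133 - ¼*(-1668)*(301 - 3336)) - 2999884 = (23541 - ¼*(-1668)*(-3035)) - 2999884 = (23541 - 1265595) - 2999884 = -1242054 - 2999884 = -4241938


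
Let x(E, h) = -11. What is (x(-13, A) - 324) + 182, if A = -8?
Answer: -153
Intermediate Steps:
(x(-13, A) - 324) + 182 = (-11 - 324) + 182 = -335 + 182 = -153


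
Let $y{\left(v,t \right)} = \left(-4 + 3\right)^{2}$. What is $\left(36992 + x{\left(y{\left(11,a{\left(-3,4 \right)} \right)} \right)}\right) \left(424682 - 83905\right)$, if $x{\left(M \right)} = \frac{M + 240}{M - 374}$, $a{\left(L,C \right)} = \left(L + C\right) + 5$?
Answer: $\frac{4701964371175}{373} \approx 1.2606 \cdot 10^{10}$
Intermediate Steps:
$a{\left(L,C \right)} = 5 + C + L$ ($a{\left(L,C \right)} = \left(C + L\right) + 5 = 5 + C + L$)
$y{\left(v,t \right)} = 1$ ($y{\left(v,t \right)} = \left(-1\right)^{2} = 1$)
$x{\left(M \right)} = \frac{240 + M}{-374 + M}$
$\left(36992 + x{\left(y{\left(11,a{\left(-3,4 \right)} \right)} \right)}\right) \left(424682 - 83905\right) = \left(36992 + \frac{240 + 1}{-374 + 1}\right) \left(424682 - 83905\right) = \left(36992 + \frac{1}{-373} \cdot 241\right) 340777 = \left(36992 - \frac{241}{373}\right) 340777 = \frac{13797775}{373} \cdot 340777 = \frac{4701964371175}{373}$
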